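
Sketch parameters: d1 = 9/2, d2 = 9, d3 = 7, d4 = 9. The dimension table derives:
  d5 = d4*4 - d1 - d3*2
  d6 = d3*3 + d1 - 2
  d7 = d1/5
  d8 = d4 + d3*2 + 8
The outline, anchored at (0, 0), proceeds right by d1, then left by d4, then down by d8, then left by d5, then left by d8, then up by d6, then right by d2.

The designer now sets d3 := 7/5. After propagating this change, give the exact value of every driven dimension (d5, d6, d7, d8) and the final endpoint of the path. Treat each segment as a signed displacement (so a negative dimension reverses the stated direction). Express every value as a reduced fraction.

d5 = 287/10
d6 = 67/10
d7 = 9/10
d8 = 99/5
endpoint = (-44, -131/10)

Apply edit: d3 := 7/5
  d5 = d4*4 - d1 - d3*2 = 287/10
  d6 = d3*3 + d1 - 2 = 67/10
  d7 = d1/5 = 9/10
  d8 = d4 + d3*2 + 8 = 99/5
Walk from origin (0, 0):
  seg 1: right by d1 = 9/2 → (9/2, 0)
  seg 2: left by d4 = 9 → (-9/2, 0)
  seg 3: down by d8 = 99/5 → (-9/2, -99/5)
  seg 4: left by d5 = 287/10 → (-166/5, -99/5)
  seg 5: left by d8 = 99/5 → (-53, -99/5)
  seg 6: up by d6 = 67/10 → (-53, -131/10)
  seg 7: right by d2 = 9 → (-44, -131/10)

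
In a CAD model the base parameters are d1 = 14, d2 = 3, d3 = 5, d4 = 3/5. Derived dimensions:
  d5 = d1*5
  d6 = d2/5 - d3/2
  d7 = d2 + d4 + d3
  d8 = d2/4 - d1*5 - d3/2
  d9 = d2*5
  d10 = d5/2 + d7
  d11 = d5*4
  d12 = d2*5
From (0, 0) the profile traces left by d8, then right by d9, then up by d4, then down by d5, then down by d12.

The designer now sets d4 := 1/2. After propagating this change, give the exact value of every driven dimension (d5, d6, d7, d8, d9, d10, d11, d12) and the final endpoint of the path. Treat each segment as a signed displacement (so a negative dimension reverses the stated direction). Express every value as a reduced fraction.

Apply edit: d4 := 1/2
  d5 = d1*5 = 70
  d6 = d2/5 - d3/2 = -19/10
  d7 = d2 + d4 + d3 = 17/2
  d8 = d2/4 - d1*5 - d3/2 = -287/4
  d9 = d2*5 = 15
  d10 = d5/2 + d7 = 87/2
  d11 = d5*4 = 280
  d12 = d2*5 = 15
Walk from origin (0, 0):
  seg 1: left by d8 = -287/4 → (287/4, 0)
  seg 2: right by d9 = 15 → (347/4, 0)
  seg 3: up by d4 = 1/2 → (347/4, 1/2)
  seg 4: down by d5 = 70 → (347/4, -139/2)
  seg 5: down by d12 = 15 → (347/4, -169/2)

d5 = 70
d6 = -19/10
d7 = 17/2
d8 = -287/4
d9 = 15
d10 = 87/2
d11 = 280
d12 = 15
endpoint = (347/4, -169/2)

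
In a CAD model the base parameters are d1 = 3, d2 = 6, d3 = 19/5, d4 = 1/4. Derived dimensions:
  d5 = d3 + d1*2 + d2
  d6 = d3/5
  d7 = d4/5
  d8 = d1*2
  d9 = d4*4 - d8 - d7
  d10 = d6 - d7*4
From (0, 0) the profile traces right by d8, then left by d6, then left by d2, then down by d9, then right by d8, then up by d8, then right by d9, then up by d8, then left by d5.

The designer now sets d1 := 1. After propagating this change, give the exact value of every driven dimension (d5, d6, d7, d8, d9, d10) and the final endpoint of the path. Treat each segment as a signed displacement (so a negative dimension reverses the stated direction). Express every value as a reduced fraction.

Apply edit: d1 := 1
  d5 = d3 + d1*2 + d2 = 59/5
  d6 = d3/5 = 19/25
  d7 = d4/5 = 1/20
  d8 = d1*2 = 2
  d9 = d4*4 - d8 - d7 = -21/20
  d10 = d6 - d7*4 = 14/25
Walk from origin (0, 0):
  seg 1: right by d8 = 2 → (2, 0)
  seg 2: left by d6 = 19/25 → (31/25, 0)
  seg 3: left by d2 = 6 → (-119/25, 0)
  seg 4: down by d9 = -21/20 → (-119/25, 21/20)
  seg 5: right by d8 = 2 → (-69/25, 21/20)
  seg 6: up by d8 = 2 → (-69/25, 61/20)
  seg 7: right by d9 = -21/20 → (-381/100, 61/20)
  seg 8: up by d8 = 2 → (-381/100, 101/20)
  seg 9: left by d5 = 59/5 → (-1561/100, 101/20)

d5 = 59/5
d6 = 19/25
d7 = 1/20
d8 = 2
d9 = -21/20
d10 = 14/25
endpoint = (-1561/100, 101/20)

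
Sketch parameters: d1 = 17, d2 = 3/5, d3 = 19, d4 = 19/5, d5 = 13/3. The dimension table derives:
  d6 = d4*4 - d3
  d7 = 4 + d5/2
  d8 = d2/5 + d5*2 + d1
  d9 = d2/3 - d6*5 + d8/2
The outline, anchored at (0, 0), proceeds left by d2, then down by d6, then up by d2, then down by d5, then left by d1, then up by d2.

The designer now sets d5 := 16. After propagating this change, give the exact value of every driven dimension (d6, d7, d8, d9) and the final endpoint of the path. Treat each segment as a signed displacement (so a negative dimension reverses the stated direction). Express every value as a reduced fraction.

d6 = -19/5
d7 = 12
d8 = 1228/25
d9 = 1094/25
endpoint = (-88/5, -11)

Apply edit: d5 := 16
  d6 = d4*4 - d3 = -19/5
  d7 = 4 + d5/2 = 12
  d8 = d2/5 + d5*2 + d1 = 1228/25
  d9 = d2/3 - d6*5 + d8/2 = 1094/25
Walk from origin (0, 0):
  seg 1: left by d2 = 3/5 → (-3/5, 0)
  seg 2: down by d6 = -19/5 → (-3/5, 19/5)
  seg 3: up by d2 = 3/5 → (-3/5, 22/5)
  seg 4: down by d5 = 16 → (-3/5, -58/5)
  seg 5: left by d1 = 17 → (-88/5, -58/5)
  seg 6: up by d2 = 3/5 → (-88/5, -11)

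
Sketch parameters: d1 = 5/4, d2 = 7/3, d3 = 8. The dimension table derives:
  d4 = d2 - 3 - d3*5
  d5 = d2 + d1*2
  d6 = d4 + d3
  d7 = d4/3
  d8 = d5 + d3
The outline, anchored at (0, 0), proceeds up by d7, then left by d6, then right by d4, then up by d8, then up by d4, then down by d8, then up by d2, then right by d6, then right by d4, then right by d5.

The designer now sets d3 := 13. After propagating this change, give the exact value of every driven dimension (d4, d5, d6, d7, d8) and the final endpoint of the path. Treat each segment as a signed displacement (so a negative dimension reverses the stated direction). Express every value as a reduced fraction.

d4 = -197/3
d5 = 29/6
d6 = -158/3
d7 = -197/9
d8 = 107/6
endpoint = (-253/2, -767/9)

Apply edit: d3 := 13
  d4 = d2 - 3 - d3*5 = -197/3
  d5 = d2 + d1*2 = 29/6
  d6 = d4 + d3 = -158/3
  d7 = d4/3 = -197/9
  d8 = d5 + d3 = 107/6
Walk from origin (0, 0):
  seg 1: up by d7 = -197/9 → (0, -197/9)
  seg 2: left by d6 = -158/3 → (158/3, -197/9)
  seg 3: right by d4 = -197/3 → (-13, -197/9)
  seg 4: up by d8 = 107/6 → (-13, -73/18)
  seg 5: up by d4 = -197/3 → (-13, -1255/18)
  seg 6: down by d8 = 107/6 → (-13, -788/9)
  seg 7: up by d2 = 7/3 → (-13, -767/9)
  seg 8: right by d6 = -158/3 → (-197/3, -767/9)
  seg 9: right by d4 = -197/3 → (-394/3, -767/9)
  seg 10: right by d5 = 29/6 → (-253/2, -767/9)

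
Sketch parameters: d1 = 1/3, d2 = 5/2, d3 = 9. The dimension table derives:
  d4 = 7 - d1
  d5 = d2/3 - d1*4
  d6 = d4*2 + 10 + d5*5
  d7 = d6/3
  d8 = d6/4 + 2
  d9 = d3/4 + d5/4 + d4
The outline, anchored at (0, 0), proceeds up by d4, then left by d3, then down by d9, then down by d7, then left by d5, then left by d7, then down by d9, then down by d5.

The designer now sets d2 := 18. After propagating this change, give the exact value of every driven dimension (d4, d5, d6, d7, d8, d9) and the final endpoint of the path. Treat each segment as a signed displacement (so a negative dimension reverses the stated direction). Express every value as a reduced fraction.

Apply edit: d2 := 18
  d4 = 7 - d1 = 20/3
  d5 = d2/3 - d1*4 = 14/3
  d6 = d4*2 + 10 + d5*5 = 140/3
  d7 = d6/3 = 140/9
  d8 = d6/4 + 2 = 41/3
  d9 = d3/4 + d5/4 + d4 = 121/12
Walk from origin (0, 0):
  seg 1: up by d4 = 20/3 → (0, 20/3)
  seg 2: left by d3 = 9 → (-9, 20/3)
  seg 3: down by d9 = 121/12 → (-9, -41/12)
  seg 4: down by d7 = 140/9 → (-9, -683/36)
  seg 5: left by d5 = 14/3 → (-41/3, -683/36)
  seg 6: left by d7 = 140/9 → (-263/9, -683/36)
  seg 7: down by d9 = 121/12 → (-263/9, -523/18)
  seg 8: down by d5 = 14/3 → (-263/9, -607/18)

d4 = 20/3
d5 = 14/3
d6 = 140/3
d7 = 140/9
d8 = 41/3
d9 = 121/12
endpoint = (-263/9, -607/18)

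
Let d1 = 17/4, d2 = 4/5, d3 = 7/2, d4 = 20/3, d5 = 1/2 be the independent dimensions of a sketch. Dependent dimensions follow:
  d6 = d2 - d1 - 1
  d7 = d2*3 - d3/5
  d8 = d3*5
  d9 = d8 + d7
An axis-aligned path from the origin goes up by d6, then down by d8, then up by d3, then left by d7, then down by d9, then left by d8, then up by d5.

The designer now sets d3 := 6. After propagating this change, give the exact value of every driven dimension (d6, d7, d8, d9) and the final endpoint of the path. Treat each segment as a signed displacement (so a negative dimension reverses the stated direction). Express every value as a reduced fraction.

Apply edit: d3 := 6
  d6 = d2 - d1 - 1 = -89/20
  d7 = d2*3 - d3/5 = 6/5
  d8 = d3*5 = 30
  d9 = d8 + d7 = 156/5
Walk from origin (0, 0):
  seg 1: up by d6 = -89/20 → (0, -89/20)
  seg 2: down by d8 = 30 → (0, -689/20)
  seg 3: up by d3 = 6 → (0, -569/20)
  seg 4: left by d7 = 6/5 → (-6/5, -569/20)
  seg 5: down by d9 = 156/5 → (-6/5, -1193/20)
  seg 6: left by d8 = 30 → (-156/5, -1193/20)
  seg 7: up by d5 = 1/2 → (-156/5, -1183/20)

d6 = -89/20
d7 = 6/5
d8 = 30
d9 = 156/5
endpoint = (-156/5, -1183/20)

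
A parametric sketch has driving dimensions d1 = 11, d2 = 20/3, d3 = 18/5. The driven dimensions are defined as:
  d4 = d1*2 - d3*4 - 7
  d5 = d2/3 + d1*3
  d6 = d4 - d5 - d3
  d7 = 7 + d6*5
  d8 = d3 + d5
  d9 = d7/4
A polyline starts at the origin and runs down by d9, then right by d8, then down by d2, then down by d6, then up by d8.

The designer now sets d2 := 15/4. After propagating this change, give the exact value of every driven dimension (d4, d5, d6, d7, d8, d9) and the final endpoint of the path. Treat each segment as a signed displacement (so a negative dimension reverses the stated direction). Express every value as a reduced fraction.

d4 = 3/5
d5 = 137/4
d6 = -149/4
d7 = -717/4
d8 = 757/20
d9 = -717/16
endpoint = (757/20, 9293/80)

Apply edit: d2 := 15/4
  d4 = d1*2 - d3*4 - 7 = 3/5
  d5 = d2/3 + d1*3 = 137/4
  d6 = d4 - d5 - d3 = -149/4
  d7 = 7 + d6*5 = -717/4
  d8 = d3 + d5 = 757/20
  d9 = d7/4 = -717/16
Walk from origin (0, 0):
  seg 1: down by d9 = -717/16 → (0, 717/16)
  seg 2: right by d8 = 757/20 → (757/20, 717/16)
  seg 3: down by d2 = 15/4 → (757/20, 657/16)
  seg 4: down by d6 = -149/4 → (757/20, 1253/16)
  seg 5: up by d8 = 757/20 → (757/20, 9293/80)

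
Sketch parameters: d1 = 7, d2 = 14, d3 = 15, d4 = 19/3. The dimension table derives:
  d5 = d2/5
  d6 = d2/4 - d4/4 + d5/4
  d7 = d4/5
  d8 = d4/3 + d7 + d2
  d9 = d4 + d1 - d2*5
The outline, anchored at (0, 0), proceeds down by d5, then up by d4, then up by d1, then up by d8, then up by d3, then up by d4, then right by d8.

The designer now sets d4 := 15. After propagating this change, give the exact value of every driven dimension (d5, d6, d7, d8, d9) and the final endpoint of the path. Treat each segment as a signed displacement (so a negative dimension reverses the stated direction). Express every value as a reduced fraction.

d5 = 14/5
d6 = 9/20
d7 = 3
d8 = 22
d9 = -48
endpoint = (22, 356/5)

Apply edit: d4 := 15
  d5 = d2/5 = 14/5
  d6 = d2/4 - d4/4 + d5/4 = 9/20
  d7 = d4/5 = 3
  d8 = d4/3 + d7 + d2 = 22
  d9 = d4 + d1 - d2*5 = -48
Walk from origin (0, 0):
  seg 1: down by d5 = 14/5 → (0, -14/5)
  seg 2: up by d4 = 15 → (0, 61/5)
  seg 3: up by d1 = 7 → (0, 96/5)
  seg 4: up by d8 = 22 → (0, 206/5)
  seg 5: up by d3 = 15 → (0, 281/5)
  seg 6: up by d4 = 15 → (0, 356/5)
  seg 7: right by d8 = 22 → (22, 356/5)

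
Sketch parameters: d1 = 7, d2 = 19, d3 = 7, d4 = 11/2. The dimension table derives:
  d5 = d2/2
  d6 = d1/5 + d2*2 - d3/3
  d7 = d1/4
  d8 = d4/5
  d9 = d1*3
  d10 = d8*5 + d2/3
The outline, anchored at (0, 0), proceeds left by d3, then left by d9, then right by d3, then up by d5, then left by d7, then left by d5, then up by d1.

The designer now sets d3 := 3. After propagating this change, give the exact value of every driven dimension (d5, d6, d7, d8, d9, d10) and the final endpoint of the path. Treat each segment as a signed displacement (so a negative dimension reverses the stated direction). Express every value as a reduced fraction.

d5 = 19/2
d6 = 192/5
d7 = 7/4
d8 = 11/10
d9 = 21
d10 = 71/6
endpoint = (-129/4, 33/2)

Apply edit: d3 := 3
  d5 = d2/2 = 19/2
  d6 = d1/5 + d2*2 - d3/3 = 192/5
  d7 = d1/4 = 7/4
  d8 = d4/5 = 11/10
  d9 = d1*3 = 21
  d10 = d8*5 + d2/3 = 71/6
Walk from origin (0, 0):
  seg 1: left by d3 = 3 → (-3, 0)
  seg 2: left by d9 = 21 → (-24, 0)
  seg 3: right by d3 = 3 → (-21, 0)
  seg 4: up by d5 = 19/2 → (-21, 19/2)
  seg 5: left by d7 = 7/4 → (-91/4, 19/2)
  seg 6: left by d5 = 19/2 → (-129/4, 19/2)
  seg 7: up by d1 = 7 → (-129/4, 33/2)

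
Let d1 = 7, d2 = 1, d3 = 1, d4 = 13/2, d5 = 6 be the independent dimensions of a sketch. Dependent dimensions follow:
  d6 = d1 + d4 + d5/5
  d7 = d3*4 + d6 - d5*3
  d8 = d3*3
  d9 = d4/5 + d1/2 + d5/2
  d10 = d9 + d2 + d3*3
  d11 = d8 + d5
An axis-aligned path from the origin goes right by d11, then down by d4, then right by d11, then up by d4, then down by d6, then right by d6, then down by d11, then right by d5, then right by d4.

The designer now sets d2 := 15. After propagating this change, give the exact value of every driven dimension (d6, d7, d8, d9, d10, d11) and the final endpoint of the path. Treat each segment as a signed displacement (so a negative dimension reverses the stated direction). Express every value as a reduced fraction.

Apply edit: d2 := 15
  d6 = d1 + d4 + d5/5 = 147/10
  d7 = d3*4 + d6 - d5*3 = 7/10
  d8 = d3*3 = 3
  d9 = d4/5 + d1/2 + d5/2 = 39/5
  d10 = d9 + d2 + d3*3 = 129/5
  d11 = d8 + d5 = 9
Walk from origin (0, 0):
  seg 1: right by d11 = 9 → (9, 0)
  seg 2: down by d4 = 13/2 → (9, -13/2)
  seg 3: right by d11 = 9 → (18, -13/2)
  seg 4: up by d4 = 13/2 → (18, 0)
  seg 5: down by d6 = 147/10 → (18, -147/10)
  seg 6: right by d6 = 147/10 → (327/10, -147/10)
  seg 7: down by d11 = 9 → (327/10, -237/10)
  seg 8: right by d5 = 6 → (387/10, -237/10)
  seg 9: right by d4 = 13/2 → (226/5, -237/10)

d6 = 147/10
d7 = 7/10
d8 = 3
d9 = 39/5
d10 = 129/5
d11 = 9
endpoint = (226/5, -237/10)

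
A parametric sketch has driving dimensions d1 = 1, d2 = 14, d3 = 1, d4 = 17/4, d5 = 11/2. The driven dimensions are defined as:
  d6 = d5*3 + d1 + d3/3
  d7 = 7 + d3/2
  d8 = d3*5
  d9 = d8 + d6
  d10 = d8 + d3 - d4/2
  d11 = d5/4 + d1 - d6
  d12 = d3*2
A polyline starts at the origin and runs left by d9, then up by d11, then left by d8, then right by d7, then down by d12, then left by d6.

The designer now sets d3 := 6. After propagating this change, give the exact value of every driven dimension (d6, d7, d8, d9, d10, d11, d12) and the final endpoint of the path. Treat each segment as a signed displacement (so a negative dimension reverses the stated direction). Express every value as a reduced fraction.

d6 = 39/2
d7 = 10
d8 = 30
d9 = 99/2
d10 = 271/8
d11 = -137/8
d12 = 12
endpoint = (-89, -233/8)

Apply edit: d3 := 6
  d6 = d5*3 + d1 + d3/3 = 39/2
  d7 = 7 + d3/2 = 10
  d8 = d3*5 = 30
  d9 = d8 + d6 = 99/2
  d10 = d8 + d3 - d4/2 = 271/8
  d11 = d5/4 + d1 - d6 = -137/8
  d12 = d3*2 = 12
Walk from origin (0, 0):
  seg 1: left by d9 = 99/2 → (-99/2, 0)
  seg 2: up by d11 = -137/8 → (-99/2, -137/8)
  seg 3: left by d8 = 30 → (-159/2, -137/8)
  seg 4: right by d7 = 10 → (-139/2, -137/8)
  seg 5: down by d12 = 12 → (-139/2, -233/8)
  seg 6: left by d6 = 39/2 → (-89, -233/8)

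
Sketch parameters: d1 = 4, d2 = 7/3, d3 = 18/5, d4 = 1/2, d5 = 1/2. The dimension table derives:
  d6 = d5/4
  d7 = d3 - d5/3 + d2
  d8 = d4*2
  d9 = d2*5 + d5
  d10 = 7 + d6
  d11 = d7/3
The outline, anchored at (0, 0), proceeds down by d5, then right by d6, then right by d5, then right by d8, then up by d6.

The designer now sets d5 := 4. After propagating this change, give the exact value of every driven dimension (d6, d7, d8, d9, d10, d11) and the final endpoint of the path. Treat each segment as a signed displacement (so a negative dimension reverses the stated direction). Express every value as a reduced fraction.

Apply edit: d5 := 4
  d6 = d5/4 = 1
  d7 = d3 - d5/3 + d2 = 23/5
  d8 = d4*2 = 1
  d9 = d2*5 + d5 = 47/3
  d10 = 7 + d6 = 8
  d11 = d7/3 = 23/15
Walk from origin (0, 0):
  seg 1: down by d5 = 4 → (0, -4)
  seg 2: right by d6 = 1 → (1, -4)
  seg 3: right by d5 = 4 → (5, -4)
  seg 4: right by d8 = 1 → (6, -4)
  seg 5: up by d6 = 1 → (6, -3)

d6 = 1
d7 = 23/5
d8 = 1
d9 = 47/3
d10 = 8
d11 = 23/15
endpoint = (6, -3)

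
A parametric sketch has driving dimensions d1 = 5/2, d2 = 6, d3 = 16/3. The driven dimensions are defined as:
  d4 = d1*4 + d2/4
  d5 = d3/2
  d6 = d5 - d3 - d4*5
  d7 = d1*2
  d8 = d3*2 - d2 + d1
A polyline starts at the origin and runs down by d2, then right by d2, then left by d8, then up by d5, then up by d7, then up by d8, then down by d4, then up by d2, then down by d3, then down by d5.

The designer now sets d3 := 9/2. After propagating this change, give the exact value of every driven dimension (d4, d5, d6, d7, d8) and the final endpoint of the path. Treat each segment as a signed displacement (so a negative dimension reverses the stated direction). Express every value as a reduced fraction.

Apply edit: d3 := 9/2
  d4 = d1*4 + d2/4 = 23/2
  d5 = d3/2 = 9/4
  d6 = d5 - d3 - d4*5 = -239/4
  d7 = d1*2 = 5
  d8 = d3*2 - d2 + d1 = 11/2
Walk from origin (0, 0):
  seg 1: down by d2 = 6 → (0, -6)
  seg 2: right by d2 = 6 → (6, -6)
  seg 3: left by d8 = 11/2 → (1/2, -6)
  seg 4: up by d5 = 9/4 → (1/2, -15/4)
  seg 5: up by d7 = 5 → (1/2, 5/4)
  seg 6: up by d8 = 11/2 → (1/2, 27/4)
  seg 7: down by d4 = 23/2 → (1/2, -19/4)
  seg 8: up by d2 = 6 → (1/2, 5/4)
  seg 9: down by d3 = 9/2 → (1/2, -13/4)
  seg 10: down by d5 = 9/4 → (1/2, -11/2)

d4 = 23/2
d5 = 9/4
d6 = -239/4
d7 = 5
d8 = 11/2
endpoint = (1/2, -11/2)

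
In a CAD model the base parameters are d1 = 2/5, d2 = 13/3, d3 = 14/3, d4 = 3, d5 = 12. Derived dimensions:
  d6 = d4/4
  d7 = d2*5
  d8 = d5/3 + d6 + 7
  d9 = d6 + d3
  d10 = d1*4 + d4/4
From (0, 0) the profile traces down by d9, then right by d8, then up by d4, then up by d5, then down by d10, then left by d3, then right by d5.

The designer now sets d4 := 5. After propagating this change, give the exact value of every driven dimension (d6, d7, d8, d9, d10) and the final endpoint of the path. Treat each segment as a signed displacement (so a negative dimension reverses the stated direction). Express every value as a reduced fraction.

Apply edit: d4 := 5
  d6 = d4/4 = 5/4
  d7 = d2*5 = 65/3
  d8 = d5/3 + d6 + 7 = 49/4
  d9 = d6 + d3 = 71/12
  d10 = d1*4 + d4/4 = 57/20
Walk from origin (0, 0):
  seg 1: down by d9 = 71/12 → (0, -71/12)
  seg 2: right by d8 = 49/4 → (49/4, -71/12)
  seg 3: up by d4 = 5 → (49/4, -11/12)
  seg 4: up by d5 = 12 → (49/4, 133/12)
  seg 5: down by d10 = 57/20 → (49/4, 247/30)
  seg 6: left by d3 = 14/3 → (91/12, 247/30)
  seg 7: right by d5 = 12 → (235/12, 247/30)

d6 = 5/4
d7 = 65/3
d8 = 49/4
d9 = 71/12
d10 = 57/20
endpoint = (235/12, 247/30)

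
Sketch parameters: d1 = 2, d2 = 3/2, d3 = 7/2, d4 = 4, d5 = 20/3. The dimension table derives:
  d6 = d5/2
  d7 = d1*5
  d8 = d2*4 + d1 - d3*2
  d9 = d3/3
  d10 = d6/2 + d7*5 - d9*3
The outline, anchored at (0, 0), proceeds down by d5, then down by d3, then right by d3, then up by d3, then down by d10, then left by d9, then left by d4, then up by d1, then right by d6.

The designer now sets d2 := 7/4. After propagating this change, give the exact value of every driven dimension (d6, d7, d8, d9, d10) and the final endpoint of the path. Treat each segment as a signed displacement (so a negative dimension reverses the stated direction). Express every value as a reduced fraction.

d6 = 10/3
d7 = 10
d8 = 2
d9 = 7/6
d10 = 289/6
endpoint = (5/3, -317/6)

Apply edit: d2 := 7/4
  d6 = d5/2 = 10/3
  d7 = d1*5 = 10
  d8 = d2*4 + d1 - d3*2 = 2
  d9 = d3/3 = 7/6
  d10 = d6/2 + d7*5 - d9*3 = 289/6
Walk from origin (0, 0):
  seg 1: down by d5 = 20/3 → (0, -20/3)
  seg 2: down by d3 = 7/2 → (0, -61/6)
  seg 3: right by d3 = 7/2 → (7/2, -61/6)
  seg 4: up by d3 = 7/2 → (7/2, -20/3)
  seg 5: down by d10 = 289/6 → (7/2, -329/6)
  seg 6: left by d9 = 7/6 → (7/3, -329/6)
  seg 7: left by d4 = 4 → (-5/3, -329/6)
  seg 8: up by d1 = 2 → (-5/3, -317/6)
  seg 9: right by d6 = 10/3 → (5/3, -317/6)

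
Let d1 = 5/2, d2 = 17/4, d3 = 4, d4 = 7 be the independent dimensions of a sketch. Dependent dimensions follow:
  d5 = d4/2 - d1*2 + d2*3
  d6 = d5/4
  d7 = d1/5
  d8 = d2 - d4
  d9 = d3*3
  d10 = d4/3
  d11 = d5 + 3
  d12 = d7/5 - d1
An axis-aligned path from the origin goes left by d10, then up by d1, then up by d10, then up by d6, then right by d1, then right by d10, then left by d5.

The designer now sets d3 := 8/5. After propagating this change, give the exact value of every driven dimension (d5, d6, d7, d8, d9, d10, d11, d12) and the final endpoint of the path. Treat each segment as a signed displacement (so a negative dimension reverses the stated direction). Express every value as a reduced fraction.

Apply edit: d3 := 8/5
  d5 = d4/2 - d1*2 + d2*3 = 45/4
  d6 = d5/4 = 45/16
  d7 = d1/5 = 1/2
  d8 = d2 - d4 = -11/4
  d9 = d3*3 = 24/5
  d10 = d4/3 = 7/3
  d11 = d5 + 3 = 57/4
  d12 = d7/5 - d1 = -12/5
Walk from origin (0, 0):
  seg 1: left by d10 = 7/3 → (-7/3, 0)
  seg 2: up by d1 = 5/2 → (-7/3, 5/2)
  seg 3: up by d10 = 7/3 → (-7/3, 29/6)
  seg 4: up by d6 = 45/16 → (-7/3, 367/48)
  seg 5: right by d1 = 5/2 → (1/6, 367/48)
  seg 6: right by d10 = 7/3 → (5/2, 367/48)
  seg 7: left by d5 = 45/4 → (-35/4, 367/48)

d5 = 45/4
d6 = 45/16
d7 = 1/2
d8 = -11/4
d9 = 24/5
d10 = 7/3
d11 = 57/4
d12 = -12/5
endpoint = (-35/4, 367/48)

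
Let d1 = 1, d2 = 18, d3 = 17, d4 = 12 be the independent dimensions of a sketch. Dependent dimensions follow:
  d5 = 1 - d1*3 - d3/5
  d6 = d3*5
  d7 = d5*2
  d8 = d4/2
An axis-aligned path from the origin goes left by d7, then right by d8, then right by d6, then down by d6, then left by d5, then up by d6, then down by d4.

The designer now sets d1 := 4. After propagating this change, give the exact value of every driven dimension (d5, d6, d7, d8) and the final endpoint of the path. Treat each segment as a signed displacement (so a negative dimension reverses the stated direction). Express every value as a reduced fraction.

d5 = -72/5
d6 = 85
d7 = -144/5
d8 = 6
endpoint = (671/5, -12)

Apply edit: d1 := 4
  d5 = 1 - d1*3 - d3/5 = -72/5
  d6 = d3*5 = 85
  d7 = d5*2 = -144/5
  d8 = d4/2 = 6
Walk from origin (0, 0):
  seg 1: left by d7 = -144/5 → (144/5, 0)
  seg 2: right by d8 = 6 → (174/5, 0)
  seg 3: right by d6 = 85 → (599/5, 0)
  seg 4: down by d6 = 85 → (599/5, -85)
  seg 5: left by d5 = -72/5 → (671/5, -85)
  seg 6: up by d6 = 85 → (671/5, 0)
  seg 7: down by d4 = 12 → (671/5, -12)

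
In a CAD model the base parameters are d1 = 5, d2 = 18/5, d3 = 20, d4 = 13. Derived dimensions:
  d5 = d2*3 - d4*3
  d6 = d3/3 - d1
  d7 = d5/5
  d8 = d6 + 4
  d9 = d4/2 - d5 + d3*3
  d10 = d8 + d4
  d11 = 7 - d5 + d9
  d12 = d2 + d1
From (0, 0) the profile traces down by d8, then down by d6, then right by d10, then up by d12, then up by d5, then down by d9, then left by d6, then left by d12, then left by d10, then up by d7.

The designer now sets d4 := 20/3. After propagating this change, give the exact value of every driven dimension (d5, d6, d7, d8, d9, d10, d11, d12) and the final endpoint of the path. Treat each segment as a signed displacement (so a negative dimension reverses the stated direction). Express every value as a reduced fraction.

Apply edit: d4 := 20/3
  d5 = d2*3 - d4*3 = -46/5
  d6 = d3/3 - d1 = 5/3
  d7 = d5/5 = -46/25
  d8 = d6 + 4 = 17/3
  d9 = d4/2 - d5 + d3*3 = 1088/15
  d10 = d8 + d4 = 37/3
  d11 = 7 - d5 + d9 = 1331/15
  d12 = d2 + d1 = 43/5
Walk from origin (0, 0):
  seg 1: down by d8 = 17/3 → (0, -17/3)
  seg 2: down by d6 = 5/3 → (0, -22/3)
  seg 3: right by d10 = 37/3 → (37/3, -22/3)
  seg 4: up by d12 = 43/5 → (37/3, 19/15)
  seg 5: up by d5 = -46/5 → (37/3, -119/15)
  seg 6: down by d9 = 1088/15 → (37/3, -1207/15)
  seg 7: left by d6 = 5/3 → (32/3, -1207/15)
  seg 8: left by d12 = 43/5 → (31/15, -1207/15)
  seg 9: left by d10 = 37/3 → (-154/15, -1207/15)
  seg 10: up by d7 = -46/25 → (-154/15, -6173/75)

d5 = -46/5
d6 = 5/3
d7 = -46/25
d8 = 17/3
d9 = 1088/15
d10 = 37/3
d11 = 1331/15
d12 = 43/5
endpoint = (-154/15, -6173/75)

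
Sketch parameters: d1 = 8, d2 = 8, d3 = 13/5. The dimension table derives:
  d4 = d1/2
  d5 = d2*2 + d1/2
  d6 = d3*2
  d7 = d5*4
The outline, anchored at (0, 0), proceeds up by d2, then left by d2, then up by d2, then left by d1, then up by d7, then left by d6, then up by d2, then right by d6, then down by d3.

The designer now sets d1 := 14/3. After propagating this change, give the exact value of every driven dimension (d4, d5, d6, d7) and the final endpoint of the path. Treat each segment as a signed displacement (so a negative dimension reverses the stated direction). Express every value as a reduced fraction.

d4 = 7/3
d5 = 55/3
d6 = 26/5
d7 = 220/3
endpoint = (-38/3, 1421/15)

Apply edit: d1 := 14/3
  d4 = d1/2 = 7/3
  d5 = d2*2 + d1/2 = 55/3
  d6 = d3*2 = 26/5
  d7 = d5*4 = 220/3
Walk from origin (0, 0):
  seg 1: up by d2 = 8 → (0, 8)
  seg 2: left by d2 = 8 → (-8, 8)
  seg 3: up by d2 = 8 → (-8, 16)
  seg 4: left by d1 = 14/3 → (-38/3, 16)
  seg 5: up by d7 = 220/3 → (-38/3, 268/3)
  seg 6: left by d6 = 26/5 → (-268/15, 268/3)
  seg 7: up by d2 = 8 → (-268/15, 292/3)
  seg 8: right by d6 = 26/5 → (-38/3, 292/3)
  seg 9: down by d3 = 13/5 → (-38/3, 1421/15)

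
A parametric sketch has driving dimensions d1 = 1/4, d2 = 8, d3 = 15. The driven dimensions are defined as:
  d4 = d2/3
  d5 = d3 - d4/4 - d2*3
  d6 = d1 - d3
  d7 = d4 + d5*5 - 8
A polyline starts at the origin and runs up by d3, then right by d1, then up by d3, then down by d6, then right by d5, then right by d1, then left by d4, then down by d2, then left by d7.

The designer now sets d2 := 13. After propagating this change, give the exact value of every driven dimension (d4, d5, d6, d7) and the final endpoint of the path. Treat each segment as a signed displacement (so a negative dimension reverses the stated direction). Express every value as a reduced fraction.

d4 = 13/3
d5 = -301/12
d6 = -59/4
d7 = -1549/12
endpoint = (601/6, 127/4)

Apply edit: d2 := 13
  d4 = d2/3 = 13/3
  d5 = d3 - d4/4 - d2*3 = -301/12
  d6 = d1 - d3 = -59/4
  d7 = d4 + d5*5 - 8 = -1549/12
Walk from origin (0, 0):
  seg 1: up by d3 = 15 → (0, 15)
  seg 2: right by d1 = 1/4 → (1/4, 15)
  seg 3: up by d3 = 15 → (1/4, 30)
  seg 4: down by d6 = -59/4 → (1/4, 179/4)
  seg 5: right by d5 = -301/12 → (-149/6, 179/4)
  seg 6: right by d1 = 1/4 → (-295/12, 179/4)
  seg 7: left by d4 = 13/3 → (-347/12, 179/4)
  seg 8: down by d2 = 13 → (-347/12, 127/4)
  seg 9: left by d7 = -1549/12 → (601/6, 127/4)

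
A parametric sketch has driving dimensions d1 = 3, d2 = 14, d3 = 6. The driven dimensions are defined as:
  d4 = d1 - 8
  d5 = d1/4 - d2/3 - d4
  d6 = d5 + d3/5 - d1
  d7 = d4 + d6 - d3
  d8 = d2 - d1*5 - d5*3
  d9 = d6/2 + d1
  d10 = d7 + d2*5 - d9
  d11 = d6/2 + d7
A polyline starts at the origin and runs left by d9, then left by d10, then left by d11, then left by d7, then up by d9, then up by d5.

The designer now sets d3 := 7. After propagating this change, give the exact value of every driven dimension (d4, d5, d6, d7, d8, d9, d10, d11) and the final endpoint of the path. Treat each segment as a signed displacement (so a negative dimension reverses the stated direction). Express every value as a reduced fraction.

Apply edit: d3 := 7
  d4 = d1 - 8 = -5
  d5 = d1/4 - d2/3 - d4 = 13/12
  d6 = d5 + d3/5 - d1 = -31/60
  d7 = d4 + d6 - d3 = -751/60
  d8 = d2 - d1*5 - d5*3 = -17/4
  d9 = d6/2 + d1 = 329/120
  d10 = d7 + d2*5 - d9 = 6569/120
  d11 = d6/2 + d7 = -511/40
Walk from origin (0, 0):
  seg 1: left by d9 = 329/120 → (-329/120, 0)
  seg 2: left by d10 = 6569/120 → (-3449/60, 0)
  seg 3: left by d11 = -511/40 → (-1073/24, 0)
  seg 4: left by d7 = -751/60 → (-3863/120, 0)
  seg 5: up by d9 = 329/120 → (-3863/120, 329/120)
  seg 6: up by d5 = 13/12 → (-3863/120, 153/40)

d4 = -5
d5 = 13/12
d6 = -31/60
d7 = -751/60
d8 = -17/4
d9 = 329/120
d10 = 6569/120
d11 = -511/40
endpoint = (-3863/120, 153/40)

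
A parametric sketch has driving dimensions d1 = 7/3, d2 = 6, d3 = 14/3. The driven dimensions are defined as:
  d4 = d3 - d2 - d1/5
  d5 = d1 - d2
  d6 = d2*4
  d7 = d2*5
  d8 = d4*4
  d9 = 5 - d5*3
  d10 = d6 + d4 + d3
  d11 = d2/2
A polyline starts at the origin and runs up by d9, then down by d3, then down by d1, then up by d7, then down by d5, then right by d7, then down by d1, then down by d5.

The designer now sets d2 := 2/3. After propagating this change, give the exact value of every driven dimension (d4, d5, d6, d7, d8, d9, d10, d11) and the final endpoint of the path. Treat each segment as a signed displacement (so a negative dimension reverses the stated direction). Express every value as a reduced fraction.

Apply edit: d2 := 2/3
  d4 = d3 - d2 - d1/5 = 53/15
  d5 = d1 - d2 = 5/3
  d6 = d2*4 = 8/3
  d7 = d2*5 = 10/3
  d8 = d4*4 = 212/15
  d9 = 5 - d5*3 = 0
  d10 = d6 + d4 + d3 = 163/15
  d11 = d2/2 = 1/3
Walk from origin (0, 0):
  seg 1: up by d9 = 0 → (0, 0)
  seg 2: down by d3 = 14/3 → (0, -14/3)
  seg 3: down by d1 = 7/3 → (0, -7)
  seg 4: up by d7 = 10/3 → (0, -11/3)
  seg 5: down by d5 = 5/3 → (0, -16/3)
  seg 6: right by d7 = 10/3 → (10/3, -16/3)
  seg 7: down by d1 = 7/3 → (10/3, -23/3)
  seg 8: down by d5 = 5/3 → (10/3, -28/3)

d4 = 53/15
d5 = 5/3
d6 = 8/3
d7 = 10/3
d8 = 212/15
d9 = 0
d10 = 163/15
d11 = 1/3
endpoint = (10/3, -28/3)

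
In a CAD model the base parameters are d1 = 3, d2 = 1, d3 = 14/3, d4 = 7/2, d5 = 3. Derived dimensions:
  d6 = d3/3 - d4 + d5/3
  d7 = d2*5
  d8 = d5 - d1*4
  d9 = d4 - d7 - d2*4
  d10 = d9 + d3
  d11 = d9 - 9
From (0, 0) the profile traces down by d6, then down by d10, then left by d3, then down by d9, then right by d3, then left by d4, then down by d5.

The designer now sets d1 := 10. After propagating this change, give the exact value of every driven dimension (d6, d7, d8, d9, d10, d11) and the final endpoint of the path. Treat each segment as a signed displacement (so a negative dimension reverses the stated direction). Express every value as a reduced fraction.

Apply edit: d1 := 10
  d6 = d3/3 - d4 + d5/3 = -17/18
  d7 = d2*5 = 5
  d8 = d5 - d1*4 = -37
  d9 = d4 - d7 - d2*4 = -11/2
  d10 = d9 + d3 = -5/6
  d11 = d9 - 9 = -29/2
Walk from origin (0, 0):
  seg 1: down by d6 = -17/18 → (0, 17/18)
  seg 2: down by d10 = -5/6 → (0, 16/9)
  seg 3: left by d3 = 14/3 → (-14/3, 16/9)
  seg 4: down by d9 = -11/2 → (-14/3, 131/18)
  seg 5: right by d3 = 14/3 → (0, 131/18)
  seg 6: left by d4 = 7/2 → (-7/2, 131/18)
  seg 7: down by d5 = 3 → (-7/2, 77/18)

d6 = -17/18
d7 = 5
d8 = -37
d9 = -11/2
d10 = -5/6
d11 = -29/2
endpoint = (-7/2, 77/18)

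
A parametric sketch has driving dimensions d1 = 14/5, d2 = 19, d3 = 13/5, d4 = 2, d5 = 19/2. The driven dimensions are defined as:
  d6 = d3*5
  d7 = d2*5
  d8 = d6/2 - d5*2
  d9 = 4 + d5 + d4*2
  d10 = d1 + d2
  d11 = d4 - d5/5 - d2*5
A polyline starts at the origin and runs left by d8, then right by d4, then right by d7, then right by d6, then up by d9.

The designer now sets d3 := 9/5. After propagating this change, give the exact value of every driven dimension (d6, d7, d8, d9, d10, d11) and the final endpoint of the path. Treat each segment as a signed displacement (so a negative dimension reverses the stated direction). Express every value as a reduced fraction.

Apply edit: d3 := 9/5
  d6 = d3*5 = 9
  d7 = d2*5 = 95
  d8 = d6/2 - d5*2 = -29/2
  d9 = 4 + d5 + d4*2 = 35/2
  d10 = d1 + d2 = 109/5
  d11 = d4 - d5/5 - d2*5 = -949/10
Walk from origin (0, 0):
  seg 1: left by d8 = -29/2 → (29/2, 0)
  seg 2: right by d4 = 2 → (33/2, 0)
  seg 3: right by d7 = 95 → (223/2, 0)
  seg 4: right by d6 = 9 → (241/2, 0)
  seg 5: up by d9 = 35/2 → (241/2, 35/2)

d6 = 9
d7 = 95
d8 = -29/2
d9 = 35/2
d10 = 109/5
d11 = -949/10
endpoint = (241/2, 35/2)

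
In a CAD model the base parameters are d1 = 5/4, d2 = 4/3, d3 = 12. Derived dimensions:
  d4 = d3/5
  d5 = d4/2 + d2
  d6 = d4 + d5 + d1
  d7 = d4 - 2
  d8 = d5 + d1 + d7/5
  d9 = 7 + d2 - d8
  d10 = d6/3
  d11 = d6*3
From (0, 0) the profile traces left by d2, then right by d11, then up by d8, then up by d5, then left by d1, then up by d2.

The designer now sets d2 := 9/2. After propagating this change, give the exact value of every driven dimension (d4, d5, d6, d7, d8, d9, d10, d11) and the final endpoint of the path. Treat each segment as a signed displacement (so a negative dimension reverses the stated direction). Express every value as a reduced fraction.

d4 = 12/5
d5 = 57/10
d6 = 187/20
d7 = 2/5
d8 = 703/100
d9 = 447/100
d10 = 187/60
d11 = 561/20
endpoint = (223/10, 1723/100)

Apply edit: d2 := 9/2
  d4 = d3/5 = 12/5
  d5 = d4/2 + d2 = 57/10
  d6 = d4 + d5 + d1 = 187/20
  d7 = d4 - 2 = 2/5
  d8 = d5 + d1 + d7/5 = 703/100
  d9 = 7 + d2 - d8 = 447/100
  d10 = d6/3 = 187/60
  d11 = d6*3 = 561/20
Walk from origin (0, 0):
  seg 1: left by d2 = 9/2 → (-9/2, 0)
  seg 2: right by d11 = 561/20 → (471/20, 0)
  seg 3: up by d8 = 703/100 → (471/20, 703/100)
  seg 4: up by d5 = 57/10 → (471/20, 1273/100)
  seg 5: left by d1 = 5/4 → (223/10, 1273/100)
  seg 6: up by d2 = 9/2 → (223/10, 1723/100)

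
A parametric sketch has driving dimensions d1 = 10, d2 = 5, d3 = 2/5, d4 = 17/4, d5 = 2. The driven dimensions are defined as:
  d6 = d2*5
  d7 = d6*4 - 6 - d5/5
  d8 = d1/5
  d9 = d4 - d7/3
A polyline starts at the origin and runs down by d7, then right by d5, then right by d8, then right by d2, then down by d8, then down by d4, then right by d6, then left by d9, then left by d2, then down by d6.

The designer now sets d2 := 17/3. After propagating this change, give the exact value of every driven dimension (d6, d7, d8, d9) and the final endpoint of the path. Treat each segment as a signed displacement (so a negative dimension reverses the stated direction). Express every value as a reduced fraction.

d6 = 85/3
d7 = 1604/15
d8 = 2
d9 = -5651/180
endpoint = (11471/180, -8491/60)

Apply edit: d2 := 17/3
  d6 = d2*5 = 85/3
  d7 = d6*4 - 6 - d5/5 = 1604/15
  d8 = d1/5 = 2
  d9 = d4 - d7/3 = -5651/180
Walk from origin (0, 0):
  seg 1: down by d7 = 1604/15 → (0, -1604/15)
  seg 2: right by d5 = 2 → (2, -1604/15)
  seg 3: right by d8 = 2 → (4, -1604/15)
  seg 4: right by d2 = 17/3 → (29/3, -1604/15)
  seg 5: down by d8 = 2 → (29/3, -1634/15)
  seg 6: down by d4 = 17/4 → (29/3, -6791/60)
  seg 7: right by d6 = 85/3 → (38, -6791/60)
  seg 8: left by d9 = -5651/180 → (12491/180, -6791/60)
  seg 9: left by d2 = 17/3 → (11471/180, -6791/60)
  seg 10: down by d6 = 85/3 → (11471/180, -8491/60)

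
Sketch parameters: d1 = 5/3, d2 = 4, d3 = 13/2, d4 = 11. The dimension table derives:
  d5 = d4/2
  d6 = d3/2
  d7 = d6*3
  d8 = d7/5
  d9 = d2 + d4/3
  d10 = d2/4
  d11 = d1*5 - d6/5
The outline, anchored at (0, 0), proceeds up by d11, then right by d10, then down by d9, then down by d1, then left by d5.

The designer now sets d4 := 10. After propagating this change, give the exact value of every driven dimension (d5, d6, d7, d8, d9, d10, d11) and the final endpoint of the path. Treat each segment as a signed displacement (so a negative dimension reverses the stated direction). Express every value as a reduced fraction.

d5 = 5
d6 = 13/4
d7 = 39/4
d8 = 39/20
d9 = 22/3
d10 = 1
d11 = 461/60
endpoint = (-4, -79/60)

Apply edit: d4 := 10
  d5 = d4/2 = 5
  d6 = d3/2 = 13/4
  d7 = d6*3 = 39/4
  d8 = d7/5 = 39/20
  d9 = d2 + d4/3 = 22/3
  d10 = d2/4 = 1
  d11 = d1*5 - d6/5 = 461/60
Walk from origin (0, 0):
  seg 1: up by d11 = 461/60 → (0, 461/60)
  seg 2: right by d10 = 1 → (1, 461/60)
  seg 3: down by d9 = 22/3 → (1, 7/20)
  seg 4: down by d1 = 5/3 → (1, -79/60)
  seg 5: left by d5 = 5 → (-4, -79/60)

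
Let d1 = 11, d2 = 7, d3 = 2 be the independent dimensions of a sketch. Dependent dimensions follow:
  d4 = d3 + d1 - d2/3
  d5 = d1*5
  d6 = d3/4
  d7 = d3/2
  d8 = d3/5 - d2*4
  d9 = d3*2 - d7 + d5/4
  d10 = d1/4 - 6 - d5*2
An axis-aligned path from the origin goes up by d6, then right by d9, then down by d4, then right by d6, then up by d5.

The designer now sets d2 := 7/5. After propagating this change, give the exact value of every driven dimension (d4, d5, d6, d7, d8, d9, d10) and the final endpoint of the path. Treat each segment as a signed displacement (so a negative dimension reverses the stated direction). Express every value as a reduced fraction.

Apply edit: d2 := 7/5
  d4 = d3 + d1 - d2/3 = 188/15
  d5 = d1*5 = 55
  d6 = d3/4 = 1/2
  d7 = d3/2 = 1
  d8 = d3/5 - d2*4 = -26/5
  d9 = d3*2 - d7 + d5/4 = 67/4
  d10 = d1/4 - 6 - d5*2 = -453/4
Walk from origin (0, 0):
  seg 1: up by d6 = 1/2 → (0, 1/2)
  seg 2: right by d9 = 67/4 → (67/4, 1/2)
  seg 3: down by d4 = 188/15 → (67/4, -361/30)
  seg 4: right by d6 = 1/2 → (69/4, -361/30)
  seg 5: up by d5 = 55 → (69/4, 1289/30)

d4 = 188/15
d5 = 55
d6 = 1/2
d7 = 1
d8 = -26/5
d9 = 67/4
d10 = -453/4
endpoint = (69/4, 1289/30)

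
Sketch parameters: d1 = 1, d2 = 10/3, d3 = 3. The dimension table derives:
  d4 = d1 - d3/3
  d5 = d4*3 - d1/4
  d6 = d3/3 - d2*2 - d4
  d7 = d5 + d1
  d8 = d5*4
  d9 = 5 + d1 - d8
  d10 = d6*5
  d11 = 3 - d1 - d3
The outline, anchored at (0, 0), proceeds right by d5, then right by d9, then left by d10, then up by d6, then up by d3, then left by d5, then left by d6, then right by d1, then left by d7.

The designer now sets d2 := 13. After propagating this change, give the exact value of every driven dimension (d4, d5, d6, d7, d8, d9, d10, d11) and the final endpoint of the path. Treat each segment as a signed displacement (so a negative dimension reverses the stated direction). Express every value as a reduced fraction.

d4 = 0
d5 = -1/4
d6 = -25
d7 = 3/4
d8 = -1
d9 = 7
d10 = -125
d11 = -1
endpoint = (629/4, -22)

Apply edit: d2 := 13
  d4 = d1 - d3/3 = 0
  d5 = d4*3 - d1/4 = -1/4
  d6 = d3/3 - d2*2 - d4 = -25
  d7 = d5 + d1 = 3/4
  d8 = d5*4 = -1
  d9 = 5 + d1 - d8 = 7
  d10 = d6*5 = -125
  d11 = 3 - d1 - d3 = -1
Walk from origin (0, 0):
  seg 1: right by d5 = -1/4 → (-1/4, 0)
  seg 2: right by d9 = 7 → (27/4, 0)
  seg 3: left by d10 = -125 → (527/4, 0)
  seg 4: up by d6 = -25 → (527/4, -25)
  seg 5: up by d3 = 3 → (527/4, -22)
  seg 6: left by d5 = -1/4 → (132, -22)
  seg 7: left by d6 = -25 → (157, -22)
  seg 8: right by d1 = 1 → (158, -22)
  seg 9: left by d7 = 3/4 → (629/4, -22)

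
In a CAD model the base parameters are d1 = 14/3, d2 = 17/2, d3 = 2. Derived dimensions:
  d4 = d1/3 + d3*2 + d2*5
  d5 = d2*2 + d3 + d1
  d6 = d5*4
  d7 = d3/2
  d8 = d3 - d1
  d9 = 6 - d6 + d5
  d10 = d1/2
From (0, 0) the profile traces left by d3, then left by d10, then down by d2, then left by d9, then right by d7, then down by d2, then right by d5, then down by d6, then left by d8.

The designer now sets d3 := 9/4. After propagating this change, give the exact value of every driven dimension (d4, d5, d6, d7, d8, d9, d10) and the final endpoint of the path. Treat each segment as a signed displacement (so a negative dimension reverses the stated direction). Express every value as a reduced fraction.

d4 = 437/9
d5 = 287/12
d6 = 287/3
d7 = 9/8
d8 = -29/12
d9 = -263/4
d10 = 7/3
endpoint = (709/8, -338/3)

Apply edit: d3 := 9/4
  d4 = d1/3 + d3*2 + d2*5 = 437/9
  d5 = d2*2 + d3 + d1 = 287/12
  d6 = d5*4 = 287/3
  d7 = d3/2 = 9/8
  d8 = d3 - d1 = -29/12
  d9 = 6 - d6 + d5 = -263/4
  d10 = d1/2 = 7/3
Walk from origin (0, 0):
  seg 1: left by d3 = 9/4 → (-9/4, 0)
  seg 2: left by d10 = 7/3 → (-55/12, 0)
  seg 3: down by d2 = 17/2 → (-55/12, -17/2)
  seg 4: left by d9 = -263/4 → (367/6, -17/2)
  seg 5: right by d7 = 9/8 → (1495/24, -17/2)
  seg 6: down by d2 = 17/2 → (1495/24, -17)
  seg 7: right by d5 = 287/12 → (2069/24, -17)
  seg 8: down by d6 = 287/3 → (2069/24, -338/3)
  seg 9: left by d8 = -29/12 → (709/8, -338/3)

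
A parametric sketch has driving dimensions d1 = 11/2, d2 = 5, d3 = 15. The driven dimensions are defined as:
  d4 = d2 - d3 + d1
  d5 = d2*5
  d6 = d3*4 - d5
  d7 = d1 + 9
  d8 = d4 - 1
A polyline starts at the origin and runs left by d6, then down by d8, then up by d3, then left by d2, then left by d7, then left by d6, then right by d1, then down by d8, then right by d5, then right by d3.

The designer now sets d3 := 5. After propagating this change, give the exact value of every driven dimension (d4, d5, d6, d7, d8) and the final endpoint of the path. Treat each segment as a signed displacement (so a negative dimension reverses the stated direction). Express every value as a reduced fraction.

Apply edit: d3 := 5
  d4 = d2 - d3 + d1 = 11/2
  d5 = d2*5 = 25
  d6 = d3*4 - d5 = -5
  d7 = d1 + 9 = 29/2
  d8 = d4 - 1 = 9/2
Walk from origin (0, 0):
  seg 1: left by d6 = -5 → (5, 0)
  seg 2: down by d8 = 9/2 → (5, -9/2)
  seg 3: up by d3 = 5 → (5, 1/2)
  seg 4: left by d2 = 5 → (0, 1/2)
  seg 5: left by d7 = 29/2 → (-29/2, 1/2)
  seg 6: left by d6 = -5 → (-19/2, 1/2)
  seg 7: right by d1 = 11/2 → (-4, 1/2)
  seg 8: down by d8 = 9/2 → (-4, -4)
  seg 9: right by d5 = 25 → (21, -4)
  seg 10: right by d3 = 5 → (26, -4)

d4 = 11/2
d5 = 25
d6 = -5
d7 = 29/2
d8 = 9/2
endpoint = (26, -4)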